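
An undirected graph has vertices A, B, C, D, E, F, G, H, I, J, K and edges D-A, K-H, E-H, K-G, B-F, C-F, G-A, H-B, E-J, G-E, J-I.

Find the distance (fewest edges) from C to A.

6

Distance 0: C.
Distance 1: F.
Distance 2: B.
Distance 3: H.
Distance 4: E, K.
Distance 5: G, J.
Distance 6: A, I — contains A.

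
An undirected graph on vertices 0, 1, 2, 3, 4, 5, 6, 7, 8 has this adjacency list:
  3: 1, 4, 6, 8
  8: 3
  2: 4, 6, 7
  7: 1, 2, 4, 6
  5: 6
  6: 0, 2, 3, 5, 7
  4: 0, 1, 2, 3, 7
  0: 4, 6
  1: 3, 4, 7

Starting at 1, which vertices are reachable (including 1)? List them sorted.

Start at 1.
Its neighbours: 3, 4, 7.
Then their neighbours: 0, 2, 6, 8.
Then next layer: 5.
Every vertex is now reached.

0, 1, 2, 3, 4, 5, 6, 7, 8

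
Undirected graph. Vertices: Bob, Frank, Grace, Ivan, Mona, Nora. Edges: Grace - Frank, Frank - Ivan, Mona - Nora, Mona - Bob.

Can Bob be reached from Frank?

No

Explore from Frank.
Distance 1: reach Grace, Ivan.
The search is exhausted without reaching Bob; it lies in a different component.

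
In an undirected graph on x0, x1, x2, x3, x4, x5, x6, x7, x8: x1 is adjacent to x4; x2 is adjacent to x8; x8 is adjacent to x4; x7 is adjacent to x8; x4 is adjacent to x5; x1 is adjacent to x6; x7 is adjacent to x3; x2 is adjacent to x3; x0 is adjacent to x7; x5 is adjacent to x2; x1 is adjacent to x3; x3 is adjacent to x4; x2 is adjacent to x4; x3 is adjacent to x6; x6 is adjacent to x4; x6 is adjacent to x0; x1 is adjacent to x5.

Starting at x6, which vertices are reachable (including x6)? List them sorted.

Start at x6.
Its neighbours: x0, x1, x3, x4.
Then their neighbours: x2, x5, x7, x8.
Every vertex is now reached.

x0, x1, x2, x3, x4, x5, x6, x7, x8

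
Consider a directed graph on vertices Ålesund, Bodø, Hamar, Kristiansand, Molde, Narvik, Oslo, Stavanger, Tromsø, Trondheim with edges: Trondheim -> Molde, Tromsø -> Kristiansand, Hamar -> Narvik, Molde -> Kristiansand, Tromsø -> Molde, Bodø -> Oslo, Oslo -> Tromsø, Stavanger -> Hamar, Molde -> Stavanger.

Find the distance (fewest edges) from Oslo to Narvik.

5

Distance 0: Oslo.
Distance 1: Tromsø.
Distance 2: Kristiansand, Molde.
Distance 3: Stavanger.
Distance 4: Hamar.
Distance 5: Narvik — contains Narvik.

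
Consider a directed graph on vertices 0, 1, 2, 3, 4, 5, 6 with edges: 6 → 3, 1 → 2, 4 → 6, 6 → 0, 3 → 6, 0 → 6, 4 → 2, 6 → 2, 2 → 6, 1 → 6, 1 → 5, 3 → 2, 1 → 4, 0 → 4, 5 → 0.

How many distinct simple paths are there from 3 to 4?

3→2→6→0→4
3→6→0→4

2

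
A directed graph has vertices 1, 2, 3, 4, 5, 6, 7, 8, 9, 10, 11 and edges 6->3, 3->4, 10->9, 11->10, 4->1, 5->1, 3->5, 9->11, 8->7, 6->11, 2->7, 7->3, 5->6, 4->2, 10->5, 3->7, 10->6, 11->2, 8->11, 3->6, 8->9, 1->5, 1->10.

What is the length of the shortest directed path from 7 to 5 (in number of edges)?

2

Distance 0: 7.
Distance 1: 3.
Distance 2: 4, 5, 6 — contains 5.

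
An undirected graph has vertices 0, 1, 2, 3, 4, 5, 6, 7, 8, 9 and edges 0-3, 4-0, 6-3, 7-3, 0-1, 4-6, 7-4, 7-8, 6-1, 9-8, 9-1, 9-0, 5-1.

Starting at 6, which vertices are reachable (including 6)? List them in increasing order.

0, 1, 3, 4, 5, 6, 7, 8, 9

Start at 6.
Its neighbours: 1, 3, 4.
Then their neighbours: 0, 5, 7, 9.
Then next layer: 8.
Nothing further is reachable.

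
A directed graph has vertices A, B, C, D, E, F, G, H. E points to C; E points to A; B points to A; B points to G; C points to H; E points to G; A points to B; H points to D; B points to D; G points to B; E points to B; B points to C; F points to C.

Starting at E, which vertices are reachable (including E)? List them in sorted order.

A, B, C, D, E, G, H

Start at E.
Its neighbours: A, B, C, G.
Then their neighbours: D, H.
Nothing further is reachable.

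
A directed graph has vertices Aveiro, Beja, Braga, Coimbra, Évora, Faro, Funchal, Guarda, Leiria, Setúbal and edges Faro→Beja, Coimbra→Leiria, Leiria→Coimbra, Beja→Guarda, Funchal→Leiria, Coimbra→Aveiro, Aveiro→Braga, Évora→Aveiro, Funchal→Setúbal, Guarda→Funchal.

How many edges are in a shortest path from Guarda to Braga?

5

Distance 0: Guarda.
Distance 1: Funchal.
Distance 2: Leiria, Setúbal.
Distance 3: Coimbra.
Distance 4: Aveiro.
Distance 5: Braga — contains Braga.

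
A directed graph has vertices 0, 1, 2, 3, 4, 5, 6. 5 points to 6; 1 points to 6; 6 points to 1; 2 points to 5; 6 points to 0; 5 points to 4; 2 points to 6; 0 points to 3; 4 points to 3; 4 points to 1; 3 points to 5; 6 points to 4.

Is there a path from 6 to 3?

Yes

Explore from 6.
Distance 1: reach 0, 1, 4.
Distance 2: reach 3.
Found 3.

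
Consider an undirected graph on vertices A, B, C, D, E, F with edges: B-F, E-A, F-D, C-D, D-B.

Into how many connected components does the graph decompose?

From A: component {A, E}.
From B: component {B, C, D, F}.
That's 2 components.

2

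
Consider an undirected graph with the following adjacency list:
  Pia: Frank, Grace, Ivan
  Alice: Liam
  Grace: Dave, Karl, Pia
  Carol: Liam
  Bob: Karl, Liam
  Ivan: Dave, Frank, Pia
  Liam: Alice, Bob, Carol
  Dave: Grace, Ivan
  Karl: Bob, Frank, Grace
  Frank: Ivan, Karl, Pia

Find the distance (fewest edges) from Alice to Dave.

Distance 0: Alice.
Distance 1: Liam.
Distance 2: Bob, Carol.
Distance 3: Karl.
Distance 4: Frank, Grace.
Distance 5: Dave, Ivan, Pia — contains Dave.

5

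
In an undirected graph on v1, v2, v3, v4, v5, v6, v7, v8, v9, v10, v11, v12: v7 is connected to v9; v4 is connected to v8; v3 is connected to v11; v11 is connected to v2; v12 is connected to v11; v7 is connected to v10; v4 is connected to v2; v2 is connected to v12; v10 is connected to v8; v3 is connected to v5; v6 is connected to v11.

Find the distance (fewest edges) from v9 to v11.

6

Distance 0: v9.
Distance 1: v7.
Distance 2: v10.
Distance 3: v8.
Distance 4: v4.
Distance 5: v2.
Distance 6: v11, v12 — contains v11.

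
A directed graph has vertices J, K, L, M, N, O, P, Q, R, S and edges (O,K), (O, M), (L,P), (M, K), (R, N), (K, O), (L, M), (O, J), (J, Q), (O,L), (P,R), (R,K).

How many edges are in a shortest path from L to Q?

5

Distance 0: L.
Distance 1: M, P.
Distance 2: K, R.
Distance 3: N, O.
Distance 4: J.
Distance 5: Q — contains Q.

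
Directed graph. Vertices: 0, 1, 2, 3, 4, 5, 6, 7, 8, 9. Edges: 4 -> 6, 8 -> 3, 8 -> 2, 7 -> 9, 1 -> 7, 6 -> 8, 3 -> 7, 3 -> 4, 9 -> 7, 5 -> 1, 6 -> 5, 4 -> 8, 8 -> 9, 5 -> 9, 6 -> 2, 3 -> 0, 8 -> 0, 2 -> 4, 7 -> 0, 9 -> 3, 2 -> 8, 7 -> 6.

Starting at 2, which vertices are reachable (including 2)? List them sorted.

0, 1, 2, 3, 4, 5, 6, 7, 8, 9

Start at 2.
Its neighbours: 4, 8.
Then their neighbours: 0, 3, 6, 9.
Then next layer: 5, 7.
Then next layer: 1.
Every vertex is now reached.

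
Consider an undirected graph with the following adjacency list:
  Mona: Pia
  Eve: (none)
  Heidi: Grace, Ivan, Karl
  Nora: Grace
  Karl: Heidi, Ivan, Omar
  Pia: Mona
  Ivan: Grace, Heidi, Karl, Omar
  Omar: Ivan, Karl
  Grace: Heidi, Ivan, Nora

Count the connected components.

3

From Eve: component {Eve}.
From Grace: component {Grace, Heidi, Ivan, Karl, Nora, Omar}.
From Mona: component {Mona, Pia}.
That's 3 components.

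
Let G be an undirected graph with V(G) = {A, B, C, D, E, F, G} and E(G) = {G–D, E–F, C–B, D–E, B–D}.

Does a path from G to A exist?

No

Explore from G.
Distance 1: reach D.
Distance 2: reach B, E.
Distance 3: reach C, F.
The search is exhausted without reaching A; it lies in a different component.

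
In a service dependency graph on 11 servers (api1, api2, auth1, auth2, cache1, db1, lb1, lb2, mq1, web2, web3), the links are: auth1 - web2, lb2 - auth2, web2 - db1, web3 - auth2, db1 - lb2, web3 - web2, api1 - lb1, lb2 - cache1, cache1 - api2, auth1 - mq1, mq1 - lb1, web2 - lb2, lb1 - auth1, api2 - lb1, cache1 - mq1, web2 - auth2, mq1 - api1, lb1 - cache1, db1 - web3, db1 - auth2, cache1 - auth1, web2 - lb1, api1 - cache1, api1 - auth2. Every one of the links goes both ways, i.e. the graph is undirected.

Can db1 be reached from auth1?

Yes

Explore from auth1.
Distance 1: reach cache1, lb1, mq1, web2.
Distance 2: reach api1, api2, auth2, db1, lb2, web3.
Found db1.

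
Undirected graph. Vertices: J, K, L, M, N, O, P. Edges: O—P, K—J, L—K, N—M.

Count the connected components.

3

From J: component {J, K, L}.
From M: component {M, N}.
From O: component {O, P}.
That's 3 components.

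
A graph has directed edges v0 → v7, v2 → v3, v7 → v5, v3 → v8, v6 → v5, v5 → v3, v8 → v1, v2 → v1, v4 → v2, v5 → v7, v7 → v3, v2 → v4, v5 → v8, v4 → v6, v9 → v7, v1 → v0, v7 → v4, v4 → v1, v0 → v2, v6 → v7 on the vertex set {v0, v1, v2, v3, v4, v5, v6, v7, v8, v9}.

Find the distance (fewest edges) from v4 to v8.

3

Distance 0: v4.
Distance 1: v1, v2, v6.
Distance 2: v0, v3, v5, v7.
Distance 3: v8 — contains v8.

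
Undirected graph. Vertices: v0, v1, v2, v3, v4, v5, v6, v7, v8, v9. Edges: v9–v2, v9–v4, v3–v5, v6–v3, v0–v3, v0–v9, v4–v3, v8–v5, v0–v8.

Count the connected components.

From v0: component {v0, v2, v3, v4, v5, v6, v8, v9}.
From v1: component {v1}.
From v7: component {v7}.
That's 3 components.

3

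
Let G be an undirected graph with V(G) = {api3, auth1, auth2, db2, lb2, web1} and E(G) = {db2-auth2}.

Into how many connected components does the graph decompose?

5

From api3: component {api3}.
From auth1: component {auth1}.
From auth2: component {auth2, db2}.
From lb2: component {lb2}.
From web1: component {web1}.
That's 5 components.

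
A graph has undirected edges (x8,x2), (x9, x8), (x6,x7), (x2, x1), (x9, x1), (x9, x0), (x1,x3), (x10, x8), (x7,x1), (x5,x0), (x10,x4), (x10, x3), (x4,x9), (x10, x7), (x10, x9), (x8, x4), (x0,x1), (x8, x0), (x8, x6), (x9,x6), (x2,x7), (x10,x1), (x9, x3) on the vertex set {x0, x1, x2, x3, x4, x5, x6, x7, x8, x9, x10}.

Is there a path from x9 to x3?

Explore from x9.
Distance 1: reach x0, x1, x3, x4, x6, x8, x10.
Found x3.

Yes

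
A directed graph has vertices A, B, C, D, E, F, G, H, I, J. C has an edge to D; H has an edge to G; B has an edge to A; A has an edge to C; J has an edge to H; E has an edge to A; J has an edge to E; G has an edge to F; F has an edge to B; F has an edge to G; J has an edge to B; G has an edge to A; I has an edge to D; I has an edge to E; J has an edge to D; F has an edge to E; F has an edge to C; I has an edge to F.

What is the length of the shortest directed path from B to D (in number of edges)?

Distance 0: B.
Distance 1: A.
Distance 2: C.
Distance 3: D — contains D.

3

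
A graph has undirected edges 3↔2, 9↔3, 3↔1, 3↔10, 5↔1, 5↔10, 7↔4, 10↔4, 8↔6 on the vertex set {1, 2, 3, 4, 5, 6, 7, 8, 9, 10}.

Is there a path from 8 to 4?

Explore from 8.
Distance 1: reach 6.
The search is exhausted without reaching 4; it lies in a different component.

No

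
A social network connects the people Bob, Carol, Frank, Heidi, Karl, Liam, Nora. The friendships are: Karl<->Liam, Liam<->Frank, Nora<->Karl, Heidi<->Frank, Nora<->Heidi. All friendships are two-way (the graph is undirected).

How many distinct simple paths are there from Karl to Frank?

Karl–Liam–Frank
Karl–Nora–Heidi–Frank

2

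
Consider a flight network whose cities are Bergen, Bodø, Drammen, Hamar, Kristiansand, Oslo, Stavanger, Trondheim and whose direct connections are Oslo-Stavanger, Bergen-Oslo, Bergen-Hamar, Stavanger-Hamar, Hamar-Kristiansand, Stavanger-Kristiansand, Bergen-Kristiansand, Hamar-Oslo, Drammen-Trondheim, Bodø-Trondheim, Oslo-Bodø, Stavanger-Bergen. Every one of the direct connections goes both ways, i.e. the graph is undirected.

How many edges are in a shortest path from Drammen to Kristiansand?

5

Distance 0: Drammen.
Distance 1: Trondheim.
Distance 2: Bodø.
Distance 3: Oslo.
Distance 4: Bergen, Hamar, Stavanger.
Distance 5: Kristiansand — contains Kristiansand.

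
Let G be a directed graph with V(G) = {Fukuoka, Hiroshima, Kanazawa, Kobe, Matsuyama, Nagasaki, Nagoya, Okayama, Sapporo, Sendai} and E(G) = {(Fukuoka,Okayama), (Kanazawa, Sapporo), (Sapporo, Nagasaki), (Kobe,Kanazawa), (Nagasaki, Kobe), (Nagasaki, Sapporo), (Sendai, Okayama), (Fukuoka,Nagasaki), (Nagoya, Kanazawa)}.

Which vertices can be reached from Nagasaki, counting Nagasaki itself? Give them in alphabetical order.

Start at Nagasaki.
Its neighbours: Kobe, Sapporo.
Then their neighbours: Kanazawa.
Nothing further is reachable.

Kanazawa, Kobe, Nagasaki, Sapporo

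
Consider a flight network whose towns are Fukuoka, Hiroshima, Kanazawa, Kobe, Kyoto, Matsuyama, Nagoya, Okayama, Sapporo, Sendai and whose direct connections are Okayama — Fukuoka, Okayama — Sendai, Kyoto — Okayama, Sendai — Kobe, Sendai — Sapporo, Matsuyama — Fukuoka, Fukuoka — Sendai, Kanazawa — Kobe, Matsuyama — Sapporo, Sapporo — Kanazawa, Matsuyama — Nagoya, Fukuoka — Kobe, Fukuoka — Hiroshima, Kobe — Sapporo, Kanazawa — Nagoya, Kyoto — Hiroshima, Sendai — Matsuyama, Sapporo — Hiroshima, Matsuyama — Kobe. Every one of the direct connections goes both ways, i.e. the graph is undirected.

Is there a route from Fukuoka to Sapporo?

Explore from Fukuoka.
Distance 1: reach Hiroshima, Kobe, Matsuyama, Okayama, Sendai.
Distance 2: reach Kanazawa, Kyoto, Nagoya, Sapporo.
Found Sapporo.

Yes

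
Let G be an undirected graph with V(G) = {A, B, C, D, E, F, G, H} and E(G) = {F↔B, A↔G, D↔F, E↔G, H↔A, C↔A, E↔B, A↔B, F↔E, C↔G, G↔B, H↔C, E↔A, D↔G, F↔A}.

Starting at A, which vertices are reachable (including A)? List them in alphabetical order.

Start at A.
Its neighbours: B, C, E, F, G, H.
Then their neighbours: D.
Every vertex is now reached.

A, B, C, D, E, F, G, H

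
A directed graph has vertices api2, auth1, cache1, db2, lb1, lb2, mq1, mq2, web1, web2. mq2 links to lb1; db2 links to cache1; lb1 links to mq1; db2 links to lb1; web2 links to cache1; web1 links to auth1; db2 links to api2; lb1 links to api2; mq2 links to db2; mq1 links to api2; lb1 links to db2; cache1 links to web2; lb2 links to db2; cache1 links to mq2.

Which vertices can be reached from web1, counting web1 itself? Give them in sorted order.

Start at web1.
Its neighbours: auth1.
Nothing further is reachable.

auth1, web1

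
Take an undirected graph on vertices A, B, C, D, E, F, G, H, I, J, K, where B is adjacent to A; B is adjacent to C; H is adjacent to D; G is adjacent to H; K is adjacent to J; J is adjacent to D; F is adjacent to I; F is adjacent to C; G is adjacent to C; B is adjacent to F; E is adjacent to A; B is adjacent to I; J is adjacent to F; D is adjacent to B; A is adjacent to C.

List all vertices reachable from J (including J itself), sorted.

A, B, C, D, E, F, G, H, I, J, K

Start at J.
Its neighbours: D, F, K.
Then their neighbours: B, C, H, I.
Then next layer: A, G.
Then next layer: E.
Every vertex is now reached.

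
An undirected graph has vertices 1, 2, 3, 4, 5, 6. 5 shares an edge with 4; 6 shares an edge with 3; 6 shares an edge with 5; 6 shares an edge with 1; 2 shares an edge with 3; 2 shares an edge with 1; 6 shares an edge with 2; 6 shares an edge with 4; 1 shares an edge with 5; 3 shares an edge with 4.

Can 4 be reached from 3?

Explore from 3.
Distance 1: reach 2, 4, 6.
Found 4.

Yes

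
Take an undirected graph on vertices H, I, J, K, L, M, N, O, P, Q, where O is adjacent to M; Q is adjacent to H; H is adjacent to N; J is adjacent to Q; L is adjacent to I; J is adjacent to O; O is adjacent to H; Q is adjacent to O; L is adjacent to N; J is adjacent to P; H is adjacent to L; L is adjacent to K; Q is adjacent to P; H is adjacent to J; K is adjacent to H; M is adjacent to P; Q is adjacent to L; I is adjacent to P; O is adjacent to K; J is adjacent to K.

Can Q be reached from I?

Explore from I.
Distance 1: reach L, P.
Distance 2: reach H, J, K, M, N, Q.
Found Q.

Yes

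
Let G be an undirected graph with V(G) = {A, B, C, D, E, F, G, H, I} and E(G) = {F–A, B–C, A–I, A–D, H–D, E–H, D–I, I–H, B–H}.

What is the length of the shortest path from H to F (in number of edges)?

Distance 0: H.
Distance 1: B, D, E, I.
Distance 2: A, C.
Distance 3: F — contains F.

3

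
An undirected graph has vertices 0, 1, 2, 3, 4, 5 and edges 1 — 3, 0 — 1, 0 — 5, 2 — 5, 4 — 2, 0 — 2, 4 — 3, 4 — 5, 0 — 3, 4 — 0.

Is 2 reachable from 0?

Yes

Explore from 0.
Distance 1: reach 1, 2, 3, 4, 5.
Found 2.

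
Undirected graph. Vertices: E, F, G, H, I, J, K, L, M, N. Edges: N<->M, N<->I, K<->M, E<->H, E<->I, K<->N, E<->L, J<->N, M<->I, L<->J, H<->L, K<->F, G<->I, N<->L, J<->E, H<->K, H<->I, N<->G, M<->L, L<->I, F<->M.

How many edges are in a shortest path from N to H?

2

Distance 0: N.
Distance 1: G, I, J, K, L, M.
Distance 2: E, F, H — contains H.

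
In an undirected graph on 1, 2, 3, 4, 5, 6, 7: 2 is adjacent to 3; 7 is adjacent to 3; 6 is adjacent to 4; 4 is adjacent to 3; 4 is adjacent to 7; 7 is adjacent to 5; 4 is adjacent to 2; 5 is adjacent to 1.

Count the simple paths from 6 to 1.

6–4–2–3–7–5–1
6–4–3–7–5–1
6–4–7–5–1

3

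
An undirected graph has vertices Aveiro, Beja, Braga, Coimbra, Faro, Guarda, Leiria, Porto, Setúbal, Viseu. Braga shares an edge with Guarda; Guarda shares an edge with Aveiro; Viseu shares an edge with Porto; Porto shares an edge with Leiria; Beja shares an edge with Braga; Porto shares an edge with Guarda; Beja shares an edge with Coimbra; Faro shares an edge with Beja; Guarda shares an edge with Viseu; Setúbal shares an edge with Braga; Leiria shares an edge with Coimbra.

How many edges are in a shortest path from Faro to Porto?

Distance 0: Faro.
Distance 1: Beja.
Distance 2: Braga, Coimbra.
Distance 3: Guarda, Leiria, Setúbal.
Distance 4: Aveiro, Porto, Viseu — contains Porto.

4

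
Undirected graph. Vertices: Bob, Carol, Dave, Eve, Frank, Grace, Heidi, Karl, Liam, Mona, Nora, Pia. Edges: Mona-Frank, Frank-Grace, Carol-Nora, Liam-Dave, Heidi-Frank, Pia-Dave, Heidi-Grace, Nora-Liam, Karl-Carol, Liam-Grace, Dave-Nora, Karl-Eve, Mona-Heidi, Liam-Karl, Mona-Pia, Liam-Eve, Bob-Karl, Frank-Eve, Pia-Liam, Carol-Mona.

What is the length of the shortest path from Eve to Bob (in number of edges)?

Distance 0: Eve.
Distance 1: Frank, Karl, Liam.
Distance 2: Bob, Carol, Dave, Grace, Heidi, Mona, Nora, Pia — contains Bob.

2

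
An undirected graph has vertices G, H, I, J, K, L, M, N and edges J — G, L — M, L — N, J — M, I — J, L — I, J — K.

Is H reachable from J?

No

Explore from J.
Distance 1: reach G, I, K, M.
Distance 2: reach L.
Distance 3: reach N.
The search is exhausted without reaching H; it lies in a different component.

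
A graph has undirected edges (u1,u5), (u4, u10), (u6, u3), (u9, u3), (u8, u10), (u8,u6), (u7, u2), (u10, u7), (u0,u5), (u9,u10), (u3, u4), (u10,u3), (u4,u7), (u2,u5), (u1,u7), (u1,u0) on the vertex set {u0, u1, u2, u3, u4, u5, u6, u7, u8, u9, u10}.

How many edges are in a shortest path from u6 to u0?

5

Distance 0: u6.
Distance 1: u3, u8.
Distance 2: u4, u9, u10.
Distance 3: u7.
Distance 4: u1, u2.
Distance 5: u0, u5 — contains u0.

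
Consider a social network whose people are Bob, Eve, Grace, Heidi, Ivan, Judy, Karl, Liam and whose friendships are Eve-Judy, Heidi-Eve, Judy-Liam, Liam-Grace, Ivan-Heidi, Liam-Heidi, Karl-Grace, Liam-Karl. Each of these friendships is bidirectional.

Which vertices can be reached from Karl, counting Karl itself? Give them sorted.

Eve, Grace, Heidi, Ivan, Judy, Karl, Liam

Start at Karl.
Its neighbours: Grace, Liam.
Then their neighbours: Heidi, Judy.
Then next layer: Eve, Ivan.
Nothing further is reachable.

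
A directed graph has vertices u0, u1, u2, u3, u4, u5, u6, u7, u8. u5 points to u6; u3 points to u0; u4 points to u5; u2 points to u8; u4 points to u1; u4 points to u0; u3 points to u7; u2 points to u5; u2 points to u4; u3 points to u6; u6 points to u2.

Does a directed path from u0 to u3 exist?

u0 has no outgoing edges, so nothing is reachable from it.

No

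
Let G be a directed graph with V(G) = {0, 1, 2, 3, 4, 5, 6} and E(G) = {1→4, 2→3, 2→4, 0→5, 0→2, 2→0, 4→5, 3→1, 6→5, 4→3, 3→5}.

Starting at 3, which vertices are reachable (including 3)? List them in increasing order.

Start at 3.
Its neighbours: 1, 5.
Then their neighbours: 4.
Nothing further is reachable.

1, 3, 4, 5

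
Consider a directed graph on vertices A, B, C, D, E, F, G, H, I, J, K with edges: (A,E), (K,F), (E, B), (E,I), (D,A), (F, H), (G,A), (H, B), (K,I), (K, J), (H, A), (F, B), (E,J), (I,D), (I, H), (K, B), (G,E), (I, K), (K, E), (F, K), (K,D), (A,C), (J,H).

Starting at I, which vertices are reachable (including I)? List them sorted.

Start at I.
Its neighbours: D, H, K.
Then their neighbours: A, B, E, F, J.
Then next layer: C.
Nothing further is reachable.

A, B, C, D, E, F, H, I, J, K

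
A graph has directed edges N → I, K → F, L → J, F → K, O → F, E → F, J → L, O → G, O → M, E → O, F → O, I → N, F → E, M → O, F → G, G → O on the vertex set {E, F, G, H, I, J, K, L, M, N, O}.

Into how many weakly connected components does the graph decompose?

From E: component {E, F, G, K, M, O}.
From H: component {H}.
From I: component {I, N}.
From J: component {J, L}.
That's 4 components.

4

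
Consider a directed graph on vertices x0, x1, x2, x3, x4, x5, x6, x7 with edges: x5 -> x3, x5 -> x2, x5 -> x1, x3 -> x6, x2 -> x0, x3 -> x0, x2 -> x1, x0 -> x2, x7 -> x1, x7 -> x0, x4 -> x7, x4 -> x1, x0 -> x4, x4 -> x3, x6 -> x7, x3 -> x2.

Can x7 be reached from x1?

x1 has no outgoing edges, so nothing is reachable from it.

No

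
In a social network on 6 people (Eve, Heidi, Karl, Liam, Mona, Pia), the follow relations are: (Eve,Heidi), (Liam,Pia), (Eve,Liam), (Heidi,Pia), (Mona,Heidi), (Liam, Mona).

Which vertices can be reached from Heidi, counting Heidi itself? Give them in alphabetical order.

Start at Heidi.
Its neighbours: Pia.
Nothing further is reachable.

Heidi, Pia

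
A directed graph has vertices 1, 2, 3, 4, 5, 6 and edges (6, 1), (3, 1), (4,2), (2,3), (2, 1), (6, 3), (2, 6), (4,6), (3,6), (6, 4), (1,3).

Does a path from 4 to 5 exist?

Explore from 4.
Distance 1: reach 2, 6.
Distance 2: reach 1, 3.
The search from 4 is exhausted; no directed path reaches 5.

No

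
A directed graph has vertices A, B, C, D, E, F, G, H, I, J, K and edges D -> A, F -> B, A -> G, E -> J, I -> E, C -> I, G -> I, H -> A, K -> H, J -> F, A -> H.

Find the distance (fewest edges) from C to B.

5

Distance 0: C.
Distance 1: I.
Distance 2: E.
Distance 3: J.
Distance 4: F.
Distance 5: B — contains B.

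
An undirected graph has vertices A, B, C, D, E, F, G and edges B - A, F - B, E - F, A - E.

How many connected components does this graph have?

4

From A: component {A, B, E, F}.
From C: component {C}.
From D: component {D}.
From G: component {G}.
That's 4 components.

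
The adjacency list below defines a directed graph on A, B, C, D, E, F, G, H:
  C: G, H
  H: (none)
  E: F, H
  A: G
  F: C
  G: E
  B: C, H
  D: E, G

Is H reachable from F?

Explore from F.
Distance 1: reach C.
Distance 2: reach G, H.
Found H.

Yes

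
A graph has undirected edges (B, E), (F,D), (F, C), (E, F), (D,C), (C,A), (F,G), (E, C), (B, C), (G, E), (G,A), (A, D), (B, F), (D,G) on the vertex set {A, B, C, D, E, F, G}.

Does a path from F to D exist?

Yes

Explore from F.
Distance 1: reach B, C, D, E, G.
Found D.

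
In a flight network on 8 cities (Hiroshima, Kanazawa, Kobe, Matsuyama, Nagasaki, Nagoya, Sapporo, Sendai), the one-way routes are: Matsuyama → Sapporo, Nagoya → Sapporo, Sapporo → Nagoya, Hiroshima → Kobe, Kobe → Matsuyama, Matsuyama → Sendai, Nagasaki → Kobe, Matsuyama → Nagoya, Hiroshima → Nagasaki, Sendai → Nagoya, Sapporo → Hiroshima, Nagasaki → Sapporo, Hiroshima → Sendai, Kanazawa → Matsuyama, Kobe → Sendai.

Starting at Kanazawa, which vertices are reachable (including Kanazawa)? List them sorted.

Hiroshima, Kanazawa, Kobe, Matsuyama, Nagasaki, Nagoya, Sapporo, Sendai

Start at Kanazawa.
Its neighbours: Matsuyama.
Then their neighbours: Nagoya, Sapporo, Sendai.
Then next layer: Hiroshima.
Then next layer: Kobe, Nagasaki.
Every vertex is now reached.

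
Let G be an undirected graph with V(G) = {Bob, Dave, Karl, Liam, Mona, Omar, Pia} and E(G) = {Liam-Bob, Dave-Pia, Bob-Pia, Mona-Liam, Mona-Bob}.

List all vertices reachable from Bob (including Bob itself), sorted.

Bob, Dave, Liam, Mona, Pia

Start at Bob.
Its neighbours: Liam, Mona, Pia.
Then their neighbours: Dave.
Nothing further is reachable.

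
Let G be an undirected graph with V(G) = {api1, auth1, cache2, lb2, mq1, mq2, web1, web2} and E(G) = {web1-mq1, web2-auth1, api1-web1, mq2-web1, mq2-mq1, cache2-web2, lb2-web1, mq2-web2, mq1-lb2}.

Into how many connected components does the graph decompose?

From api1: component {api1, auth1, cache2, lb2, mq1, mq2, web1, web2}.
That's 1 component.

1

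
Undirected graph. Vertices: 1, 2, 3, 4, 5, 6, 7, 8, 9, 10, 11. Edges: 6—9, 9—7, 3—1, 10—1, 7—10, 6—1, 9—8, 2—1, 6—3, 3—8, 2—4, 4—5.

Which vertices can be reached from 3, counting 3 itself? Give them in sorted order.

Start at 3.
Its neighbours: 1, 6, 8.
Then their neighbours: 2, 9, 10.
Then next layer: 4, 7.
Then next layer: 5.
Nothing further is reachable.

1, 2, 3, 4, 5, 6, 7, 8, 9, 10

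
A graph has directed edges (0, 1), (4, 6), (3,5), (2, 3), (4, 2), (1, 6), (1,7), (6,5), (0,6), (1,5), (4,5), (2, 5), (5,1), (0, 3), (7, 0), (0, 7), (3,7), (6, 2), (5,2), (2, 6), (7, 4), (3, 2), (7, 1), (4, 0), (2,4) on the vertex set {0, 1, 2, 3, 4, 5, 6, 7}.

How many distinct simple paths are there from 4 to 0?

13

4→0
4→2→3→5→1→7→0
4→2→3→7→0
4→2→5→1→7→0
4→2→6→5→1→7→0
4→5→1→6→2→3→7→0
4→5→1→7→0
4→5→2→3→7→0
4→6→2→3→5→1→7→0
4→6→2→3→7→0
4→6→2→5→1→7→0
4→6→5→1→7→0
4→6→5→2→3→7→0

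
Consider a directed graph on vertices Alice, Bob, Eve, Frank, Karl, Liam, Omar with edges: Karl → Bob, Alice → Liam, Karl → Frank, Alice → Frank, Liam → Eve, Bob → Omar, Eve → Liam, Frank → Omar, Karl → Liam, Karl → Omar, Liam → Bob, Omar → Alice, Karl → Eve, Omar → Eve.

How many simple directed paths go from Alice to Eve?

3

Alice→Frank→Omar→Eve
Alice→Liam→Bob→Omar→Eve
Alice→Liam→Eve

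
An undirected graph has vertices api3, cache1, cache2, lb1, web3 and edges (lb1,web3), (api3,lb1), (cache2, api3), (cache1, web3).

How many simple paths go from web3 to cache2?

1

web3–lb1–api3–cache2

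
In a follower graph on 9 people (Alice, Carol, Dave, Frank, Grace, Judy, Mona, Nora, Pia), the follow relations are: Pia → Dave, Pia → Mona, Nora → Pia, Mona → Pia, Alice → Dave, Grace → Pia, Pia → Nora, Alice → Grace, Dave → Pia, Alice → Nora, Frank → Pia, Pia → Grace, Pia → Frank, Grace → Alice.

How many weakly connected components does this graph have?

From Alice: component {Alice, Dave, Frank, Grace, Mona, Nora, Pia}.
From Carol: component {Carol}.
From Judy: component {Judy}.
That's 3 components.

3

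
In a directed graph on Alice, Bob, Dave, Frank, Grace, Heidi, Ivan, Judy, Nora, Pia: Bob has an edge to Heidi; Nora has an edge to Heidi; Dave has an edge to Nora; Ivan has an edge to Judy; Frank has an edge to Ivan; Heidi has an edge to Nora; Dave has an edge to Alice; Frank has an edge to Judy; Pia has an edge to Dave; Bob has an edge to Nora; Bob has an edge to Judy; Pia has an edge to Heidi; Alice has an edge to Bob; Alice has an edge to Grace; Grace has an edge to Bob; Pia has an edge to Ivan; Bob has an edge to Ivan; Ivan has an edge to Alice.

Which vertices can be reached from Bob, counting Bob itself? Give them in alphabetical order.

Alice, Bob, Grace, Heidi, Ivan, Judy, Nora

Start at Bob.
Its neighbours: Heidi, Ivan, Judy, Nora.
Then their neighbours: Alice.
Then next layer: Grace.
Nothing further is reachable.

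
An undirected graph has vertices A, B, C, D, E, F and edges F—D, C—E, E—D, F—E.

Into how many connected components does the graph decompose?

From A: component {A}.
From B: component {B}.
From C: component {C, D, E, F}.
That's 3 components.

3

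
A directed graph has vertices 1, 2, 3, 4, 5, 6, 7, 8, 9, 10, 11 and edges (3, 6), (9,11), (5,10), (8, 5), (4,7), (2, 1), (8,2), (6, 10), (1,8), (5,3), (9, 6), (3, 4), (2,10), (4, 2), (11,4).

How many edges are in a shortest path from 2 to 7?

6

Distance 0: 2.
Distance 1: 1, 10.
Distance 2: 8.
Distance 3: 5.
Distance 4: 3.
Distance 5: 4, 6.
Distance 6: 7 — contains 7.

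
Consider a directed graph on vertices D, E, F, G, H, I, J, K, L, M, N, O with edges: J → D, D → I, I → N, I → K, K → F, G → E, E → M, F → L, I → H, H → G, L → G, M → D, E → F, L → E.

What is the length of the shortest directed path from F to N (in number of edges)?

6

Distance 0: F.
Distance 1: L.
Distance 2: E, G.
Distance 3: M.
Distance 4: D.
Distance 5: I.
Distance 6: H, K, N — contains N.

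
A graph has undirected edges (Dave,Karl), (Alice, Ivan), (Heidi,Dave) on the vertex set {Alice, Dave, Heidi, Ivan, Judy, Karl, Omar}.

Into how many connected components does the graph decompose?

From Alice: component {Alice, Ivan}.
From Dave: component {Dave, Heidi, Karl}.
From Judy: component {Judy}.
From Omar: component {Omar}.
That's 4 components.

4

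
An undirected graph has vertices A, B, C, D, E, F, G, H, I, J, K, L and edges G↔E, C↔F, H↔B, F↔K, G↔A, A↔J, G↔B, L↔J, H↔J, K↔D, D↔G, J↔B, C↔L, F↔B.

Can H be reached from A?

Yes

Explore from A.
Distance 1: reach G, J.
Distance 2: reach B, D, E, H, L.
Found H.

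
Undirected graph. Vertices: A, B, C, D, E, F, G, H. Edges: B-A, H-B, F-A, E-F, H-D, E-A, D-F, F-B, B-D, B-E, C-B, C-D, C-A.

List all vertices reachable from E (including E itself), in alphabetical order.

A, B, C, D, E, F, H

Start at E.
Its neighbours: A, B, F.
Then their neighbours: C, D, H.
Nothing further is reachable.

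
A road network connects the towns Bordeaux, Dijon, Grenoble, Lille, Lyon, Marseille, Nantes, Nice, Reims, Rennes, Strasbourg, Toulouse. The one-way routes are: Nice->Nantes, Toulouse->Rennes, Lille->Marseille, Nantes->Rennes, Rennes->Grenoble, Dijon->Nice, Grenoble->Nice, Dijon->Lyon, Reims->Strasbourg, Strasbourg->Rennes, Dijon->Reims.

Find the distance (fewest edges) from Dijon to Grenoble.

Distance 0: Dijon.
Distance 1: Lyon, Nice, Reims.
Distance 2: Nantes, Strasbourg.
Distance 3: Rennes.
Distance 4: Grenoble — contains Grenoble.

4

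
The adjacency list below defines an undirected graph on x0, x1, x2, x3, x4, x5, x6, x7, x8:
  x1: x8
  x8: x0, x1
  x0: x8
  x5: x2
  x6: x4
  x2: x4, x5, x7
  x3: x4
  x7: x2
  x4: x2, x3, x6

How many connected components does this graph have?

2

From x0: component {x0, x1, x8}.
From x2: component {x2, x3, x4, x5, x6, x7}.
That's 2 components.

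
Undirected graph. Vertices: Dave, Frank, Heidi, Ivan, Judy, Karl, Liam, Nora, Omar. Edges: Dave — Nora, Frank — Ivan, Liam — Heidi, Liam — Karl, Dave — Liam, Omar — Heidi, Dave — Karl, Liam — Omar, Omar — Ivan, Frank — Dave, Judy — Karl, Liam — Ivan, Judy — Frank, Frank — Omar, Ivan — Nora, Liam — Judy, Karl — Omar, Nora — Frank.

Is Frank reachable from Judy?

Yes

Explore from Judy.
Distance 1: reach Frank, Karl, Liam.
Found Frank.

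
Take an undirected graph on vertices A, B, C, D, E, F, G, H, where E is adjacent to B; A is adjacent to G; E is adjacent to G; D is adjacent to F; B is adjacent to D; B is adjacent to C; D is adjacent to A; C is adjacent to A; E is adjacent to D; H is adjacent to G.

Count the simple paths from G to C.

G–A–C
G–A–D–B–C
G–A–D–E–B–C
G–E–B–C
G–E–B–D–A–C
G–E–D–A–C
G–E–D–B–C

7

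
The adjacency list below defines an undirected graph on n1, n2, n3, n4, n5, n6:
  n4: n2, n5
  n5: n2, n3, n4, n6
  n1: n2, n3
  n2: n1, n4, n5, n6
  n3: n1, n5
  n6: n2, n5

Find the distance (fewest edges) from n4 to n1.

2

Distance 0: n4.
Distance 1: n2, n5.
Distance 2: n1, n3, n6 — contains n1.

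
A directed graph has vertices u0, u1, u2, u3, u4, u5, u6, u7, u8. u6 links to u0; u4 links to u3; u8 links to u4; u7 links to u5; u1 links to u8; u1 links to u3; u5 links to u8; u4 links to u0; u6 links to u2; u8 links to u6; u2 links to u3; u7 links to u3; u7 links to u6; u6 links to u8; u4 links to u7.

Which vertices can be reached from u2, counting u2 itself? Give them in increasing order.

u2, u3

Start at u2.
Its neighbours: u3.
Nothing further is reachable.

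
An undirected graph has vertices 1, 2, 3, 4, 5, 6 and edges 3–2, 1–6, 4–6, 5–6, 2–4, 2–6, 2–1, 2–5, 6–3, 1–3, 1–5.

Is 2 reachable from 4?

Yes

Explore from 4.
Distance 1: reach 2, 6.
Found 2.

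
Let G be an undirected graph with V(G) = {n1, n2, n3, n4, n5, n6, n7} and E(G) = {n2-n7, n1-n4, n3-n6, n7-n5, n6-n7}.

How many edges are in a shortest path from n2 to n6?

2

Distance 0: n2.
Distance 1: n7.
Distance 2: n5, n6 — contains n6.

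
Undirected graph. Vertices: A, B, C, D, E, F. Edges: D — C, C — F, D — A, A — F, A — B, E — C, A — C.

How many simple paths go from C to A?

3

C–A
C–D–A
C–F–A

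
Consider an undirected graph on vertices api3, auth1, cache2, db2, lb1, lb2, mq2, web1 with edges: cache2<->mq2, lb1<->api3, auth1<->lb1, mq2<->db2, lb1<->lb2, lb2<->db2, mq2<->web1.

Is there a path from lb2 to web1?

Explore from lb2.
Distance 1: reach db2, lb1.
Distance 2: reach api3, auth1, mq2.
Distance 3: reach cache2, web1.
Found web1.

Yes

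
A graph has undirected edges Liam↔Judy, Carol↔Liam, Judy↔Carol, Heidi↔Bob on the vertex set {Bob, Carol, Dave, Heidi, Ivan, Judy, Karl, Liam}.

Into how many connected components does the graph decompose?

5

From Bob: component {Bob, Heidi}.
From Carol: component {Carol, Judy, Liam}.
From Dave: component {Dave}.
From Ivan: component {Ivan}.
From Karl: component {Karl}.
That's 5 components.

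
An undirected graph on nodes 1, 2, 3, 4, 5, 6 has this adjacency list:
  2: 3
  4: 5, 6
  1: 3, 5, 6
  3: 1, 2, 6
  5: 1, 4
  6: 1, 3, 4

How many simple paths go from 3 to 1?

3

3–1
3–6–1
3–6–4–5–1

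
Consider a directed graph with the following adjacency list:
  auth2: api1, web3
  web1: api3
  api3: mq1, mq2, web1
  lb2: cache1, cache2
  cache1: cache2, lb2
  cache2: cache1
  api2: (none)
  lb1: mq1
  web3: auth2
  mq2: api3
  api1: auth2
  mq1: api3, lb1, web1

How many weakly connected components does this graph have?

4

From api1: component {api1, auth2, web3}.
From api2: component {api2}.
From api3: component {api3, lb1, mq1, mq2, web1}.
From cache1: component {cache1, cache2, lb2}.
That's 4 components.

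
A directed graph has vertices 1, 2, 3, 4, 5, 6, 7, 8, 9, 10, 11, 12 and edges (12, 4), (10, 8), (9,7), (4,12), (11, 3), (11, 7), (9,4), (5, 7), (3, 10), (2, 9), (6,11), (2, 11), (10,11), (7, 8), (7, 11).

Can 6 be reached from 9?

Explore from 9.
Distance 1: reach 4, 7.
Distance 2: reach 8, 11, 12.
Distance 3: reach 3.
Distance 4: reach 10.
The search from 9 is exhausted; no directed path reaches 6.

No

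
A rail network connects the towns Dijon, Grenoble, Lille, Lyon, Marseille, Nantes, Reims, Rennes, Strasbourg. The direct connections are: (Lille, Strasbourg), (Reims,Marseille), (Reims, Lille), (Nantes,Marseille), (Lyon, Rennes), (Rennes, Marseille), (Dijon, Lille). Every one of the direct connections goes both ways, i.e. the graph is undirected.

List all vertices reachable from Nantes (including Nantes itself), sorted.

Dijon, Lille, Lyon, Marseille, Nantes, Reims, Rennes, Strasbourg

Start at Nantes.
Its neighbours: Marseille.
Then their neighbours: Reims, Rennes.
Then next layer: Lille, Lyon.
Then next layer: Dijon, Strasbourg.
Nothing further is reachable.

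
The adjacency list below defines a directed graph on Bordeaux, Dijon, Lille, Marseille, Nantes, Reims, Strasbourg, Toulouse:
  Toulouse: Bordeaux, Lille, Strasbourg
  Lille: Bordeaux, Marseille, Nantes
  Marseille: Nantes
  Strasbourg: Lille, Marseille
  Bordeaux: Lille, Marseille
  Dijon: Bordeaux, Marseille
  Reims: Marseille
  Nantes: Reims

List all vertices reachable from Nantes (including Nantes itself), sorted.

Start at Nantes.
Its neighbours: Reims.
Then their neighbours: Marseille.
Nothing further is reachable.

Marseille, Nantes, Reims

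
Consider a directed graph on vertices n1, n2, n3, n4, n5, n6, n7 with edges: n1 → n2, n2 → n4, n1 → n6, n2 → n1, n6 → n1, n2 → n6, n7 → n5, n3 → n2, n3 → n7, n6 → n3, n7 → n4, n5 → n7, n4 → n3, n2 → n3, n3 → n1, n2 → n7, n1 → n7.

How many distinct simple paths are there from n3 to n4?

n3→n1→n2→n4
n3→n1→n2→n7→n4
n3→n1→n7→n4
n3→n2→n1→n7→n4
n3→n2→n4
n3→n2→n6→n1→n7→n4
n3→n2→n7→n4
n3→n7→n4

8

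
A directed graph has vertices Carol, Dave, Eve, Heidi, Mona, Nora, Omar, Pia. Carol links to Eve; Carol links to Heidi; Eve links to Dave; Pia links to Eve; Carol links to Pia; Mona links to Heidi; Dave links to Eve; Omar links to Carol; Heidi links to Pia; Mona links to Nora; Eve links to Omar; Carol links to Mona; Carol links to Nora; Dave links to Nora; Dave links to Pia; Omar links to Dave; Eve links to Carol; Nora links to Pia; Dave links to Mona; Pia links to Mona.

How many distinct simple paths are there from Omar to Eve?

Omar→Carol→Eve
Omar→Carol→Heidi→Pia→Eve
Omar→Carol→Mona→Heidi→Pia→Eve
Omar→Carol→Mona→Nora→Pia→Eve
Omar→Carol→Nora→Pia→Eve
Omar→Carol→Pia→Eve
Omar→Dave→Eve
Omar→Dave→Mona→Heidi→Pia→Eve
Omar→Dave→Mona→Nora→Pia→Eve
Omar→Dave→Nora→Pia→Eve
Omar→Dave→Pia→Eve

11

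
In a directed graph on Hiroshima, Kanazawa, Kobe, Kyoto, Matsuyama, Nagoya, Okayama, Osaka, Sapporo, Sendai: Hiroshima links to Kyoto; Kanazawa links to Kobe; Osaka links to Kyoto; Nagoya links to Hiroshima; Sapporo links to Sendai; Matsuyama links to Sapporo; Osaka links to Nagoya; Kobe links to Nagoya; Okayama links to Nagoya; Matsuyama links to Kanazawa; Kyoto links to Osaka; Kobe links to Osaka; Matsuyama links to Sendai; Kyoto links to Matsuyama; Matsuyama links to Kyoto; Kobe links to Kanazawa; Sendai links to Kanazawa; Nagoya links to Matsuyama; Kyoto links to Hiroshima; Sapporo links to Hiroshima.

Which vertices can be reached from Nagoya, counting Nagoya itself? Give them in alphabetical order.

Hiroshima, Kanazawa, Kobe, Kyoto, Matsuyama, Nagoya, Osaka, Sapporo, Sendai

Start at Nagoya.
Its neighbours: Hiroshima, Matsuyama.
Then their neighbours: Kanazawa, Kyoto, Sapporo, Sendai.
Then next layer: Kobe, Osaka.
Nothing further is reachable.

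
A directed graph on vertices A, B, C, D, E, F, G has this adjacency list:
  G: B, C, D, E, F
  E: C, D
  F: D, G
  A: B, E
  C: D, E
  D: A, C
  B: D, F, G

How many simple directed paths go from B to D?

B→D
B→F→D
B→F→G→C→D
B→F→G→C→E→D
B→F→G→D
B→F→G→E→C→D
B→F→G→E→D
B→G→C→D
B→G→C→E→D
B→G→D
B→G→E→C→D
B→G→E→D
B→G→F→D

13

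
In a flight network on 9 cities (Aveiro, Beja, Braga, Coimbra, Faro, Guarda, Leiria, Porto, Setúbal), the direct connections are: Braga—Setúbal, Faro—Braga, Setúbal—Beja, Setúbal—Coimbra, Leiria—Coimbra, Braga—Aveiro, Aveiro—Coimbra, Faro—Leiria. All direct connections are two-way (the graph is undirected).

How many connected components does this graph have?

3

From Aveiro: component {Aveiro, Beja, Braga, Coimbra, Faro, Leiria, Setúbal}.
From Guarda: component {Guarda}.
From Porto: component {Porto}.
That's 3 components.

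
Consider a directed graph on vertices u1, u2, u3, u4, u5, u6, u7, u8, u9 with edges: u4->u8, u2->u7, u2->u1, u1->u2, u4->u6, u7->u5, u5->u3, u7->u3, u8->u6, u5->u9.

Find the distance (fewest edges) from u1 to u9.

Distance 0: u1.
Distance 1: u2.
Distance 2: u7.
Distance 3: u3, u5.
Distance 4: u9 — contains u9.

4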